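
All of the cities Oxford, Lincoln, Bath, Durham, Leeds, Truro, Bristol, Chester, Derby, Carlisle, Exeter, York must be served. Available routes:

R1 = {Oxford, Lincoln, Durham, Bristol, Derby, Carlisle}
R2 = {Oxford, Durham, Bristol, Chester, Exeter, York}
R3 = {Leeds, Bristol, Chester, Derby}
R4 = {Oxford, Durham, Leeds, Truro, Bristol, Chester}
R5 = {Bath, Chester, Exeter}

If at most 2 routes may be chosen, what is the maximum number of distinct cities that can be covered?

9

Choosing R1, R2 covers {Oxford, Lincoln, Durham, Bristol, Chester, Derby, Carlisle, Exeter, York} — 9 cities.
No choice of 2 routes does better; here Bath, Leeds, Truro are left uncovered.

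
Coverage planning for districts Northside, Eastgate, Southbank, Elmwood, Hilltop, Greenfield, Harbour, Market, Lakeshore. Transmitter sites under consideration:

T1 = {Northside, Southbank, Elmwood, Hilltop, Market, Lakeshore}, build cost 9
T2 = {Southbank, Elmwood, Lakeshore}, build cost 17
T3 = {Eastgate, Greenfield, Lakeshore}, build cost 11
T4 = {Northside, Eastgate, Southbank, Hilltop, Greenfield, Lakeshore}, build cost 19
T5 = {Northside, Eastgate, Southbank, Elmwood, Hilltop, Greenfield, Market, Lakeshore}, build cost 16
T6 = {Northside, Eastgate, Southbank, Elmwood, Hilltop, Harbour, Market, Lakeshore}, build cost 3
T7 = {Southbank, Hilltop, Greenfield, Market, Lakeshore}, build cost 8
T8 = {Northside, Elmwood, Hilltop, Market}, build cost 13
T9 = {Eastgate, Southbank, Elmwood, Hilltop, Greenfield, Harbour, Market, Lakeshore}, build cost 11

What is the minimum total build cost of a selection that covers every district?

11

T6, T7 cover every district at build cost 3 + 8 = 11.
Any cover uses at least 2 transmitter sites; among all covering selections none totals below 11.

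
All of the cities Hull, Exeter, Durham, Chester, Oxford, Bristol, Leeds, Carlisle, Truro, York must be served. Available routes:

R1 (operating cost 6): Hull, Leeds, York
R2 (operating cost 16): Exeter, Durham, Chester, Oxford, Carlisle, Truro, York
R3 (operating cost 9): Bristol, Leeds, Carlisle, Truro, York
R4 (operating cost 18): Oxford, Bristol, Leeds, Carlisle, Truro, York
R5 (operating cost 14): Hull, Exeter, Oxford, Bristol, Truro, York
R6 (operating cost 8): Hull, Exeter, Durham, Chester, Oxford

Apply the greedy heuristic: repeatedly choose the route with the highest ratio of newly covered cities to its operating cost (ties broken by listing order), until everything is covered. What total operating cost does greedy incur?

17

Pick 1: R6 adds 5 new (Hull, Exeter, Durham, Chester, Oxford) at operating cost 8 (ratio 5/8).
Pick 2: R3 adds 5 new (Bristol, Leeds, Carlisle, Truro, York) at operating cost 9 (ratio 5/9).
Greedy total operating cost: 8 + 9 = 17.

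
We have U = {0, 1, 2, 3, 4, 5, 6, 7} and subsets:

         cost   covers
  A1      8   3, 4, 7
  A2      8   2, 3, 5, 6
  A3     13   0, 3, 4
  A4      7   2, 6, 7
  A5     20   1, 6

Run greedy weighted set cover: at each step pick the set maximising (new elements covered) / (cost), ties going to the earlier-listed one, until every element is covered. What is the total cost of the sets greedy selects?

Pick 1: A2 adds 4 new (2, 3, 5, 6) at cost 8 (ratio 4/8).
Pick 2: A1 adds 2 new (4, 7) at cost 8 (ratio 2/8).
Pick 3: A3 adds 1 new (0) at cost 13 (ratio 1/13).
Pick 4: A5 adds 1 new (1) at cost 20 (ratio 1/20).
Greedy total cost: 8 + 8 + 13 + 20 = 49. (The true optimum is 48, so greedy overshoots here.)

49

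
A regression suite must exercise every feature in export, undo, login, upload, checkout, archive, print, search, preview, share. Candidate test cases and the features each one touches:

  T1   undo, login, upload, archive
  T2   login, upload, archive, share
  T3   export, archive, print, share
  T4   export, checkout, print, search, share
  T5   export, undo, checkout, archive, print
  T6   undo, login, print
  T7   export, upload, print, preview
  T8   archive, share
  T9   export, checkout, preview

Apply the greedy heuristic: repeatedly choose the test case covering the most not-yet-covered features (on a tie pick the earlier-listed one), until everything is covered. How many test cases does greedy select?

Pick 1: T4 covers 5 new features (export, checkout, print, search, share).
Pick 2: T1 covers 4 new features (undo, login, upload, archive).
Pick 3: T7 covers 1 new features (preview).
Greedy uses 3 test cases.

3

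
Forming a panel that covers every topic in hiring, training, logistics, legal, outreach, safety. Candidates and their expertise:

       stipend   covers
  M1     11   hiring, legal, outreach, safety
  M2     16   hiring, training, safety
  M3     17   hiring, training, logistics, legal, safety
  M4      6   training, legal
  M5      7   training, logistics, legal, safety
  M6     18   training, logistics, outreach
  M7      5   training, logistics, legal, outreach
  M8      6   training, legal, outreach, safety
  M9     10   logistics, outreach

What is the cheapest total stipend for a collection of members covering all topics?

M1, M7 cover every topic at stipend 11 + 5 = 16.
Any cover uses at least 2 members; among all covering selections none totals below 16.

16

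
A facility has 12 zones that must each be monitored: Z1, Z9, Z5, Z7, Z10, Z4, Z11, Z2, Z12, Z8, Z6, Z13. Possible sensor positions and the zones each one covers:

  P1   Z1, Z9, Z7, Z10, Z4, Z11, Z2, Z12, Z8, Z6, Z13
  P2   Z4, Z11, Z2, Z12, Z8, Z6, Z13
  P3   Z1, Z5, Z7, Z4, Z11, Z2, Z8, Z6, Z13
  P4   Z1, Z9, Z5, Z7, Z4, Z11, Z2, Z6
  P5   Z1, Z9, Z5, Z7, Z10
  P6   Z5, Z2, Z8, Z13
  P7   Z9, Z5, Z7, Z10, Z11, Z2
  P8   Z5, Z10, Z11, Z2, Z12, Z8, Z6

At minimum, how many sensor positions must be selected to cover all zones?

P1, P3 together cover {Z1, Z9, Z5, Z7, Z10, Z4, Z11, Z2, Z12, Z8, Z6, Z13} — every zone.
No single sensor position contains all 12 zones, so 2 is optimal.

2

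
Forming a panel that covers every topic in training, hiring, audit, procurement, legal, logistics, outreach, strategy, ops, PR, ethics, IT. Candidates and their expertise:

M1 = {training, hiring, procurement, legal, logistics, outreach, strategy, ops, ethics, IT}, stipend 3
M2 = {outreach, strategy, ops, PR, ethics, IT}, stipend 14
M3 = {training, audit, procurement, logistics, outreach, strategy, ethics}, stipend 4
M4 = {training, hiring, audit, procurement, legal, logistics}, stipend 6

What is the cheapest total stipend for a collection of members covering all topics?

20

M2, M4 cover every topic at stipend 14 + 6 = 20.
Any cover uses at least 2 members; among all covering selections none totals below 20.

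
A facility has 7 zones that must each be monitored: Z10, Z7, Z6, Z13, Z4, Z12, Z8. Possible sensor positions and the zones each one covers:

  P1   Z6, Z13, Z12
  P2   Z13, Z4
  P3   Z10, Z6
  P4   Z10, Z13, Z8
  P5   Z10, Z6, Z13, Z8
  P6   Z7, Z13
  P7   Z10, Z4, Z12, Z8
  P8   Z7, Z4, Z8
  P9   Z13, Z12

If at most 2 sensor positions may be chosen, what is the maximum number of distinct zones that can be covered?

Choosing P1, P7 covers {Z10, Z6, Z13, Z4, Z12, Z8} — 6 zones.
No choice of 2 sensor positions does better; here Z7 is left uncovered.

6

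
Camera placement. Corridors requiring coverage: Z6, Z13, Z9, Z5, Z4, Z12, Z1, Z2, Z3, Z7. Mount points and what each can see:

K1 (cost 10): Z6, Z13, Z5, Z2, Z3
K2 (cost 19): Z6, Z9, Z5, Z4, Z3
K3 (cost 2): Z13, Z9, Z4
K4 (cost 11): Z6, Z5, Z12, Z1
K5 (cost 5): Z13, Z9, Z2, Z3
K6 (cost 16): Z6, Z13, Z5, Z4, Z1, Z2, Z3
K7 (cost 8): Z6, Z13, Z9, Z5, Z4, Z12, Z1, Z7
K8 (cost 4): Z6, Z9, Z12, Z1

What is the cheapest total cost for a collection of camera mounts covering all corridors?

K5, K7 cover every corridor at cost 5 + 8 = 13.
Any cover uses at least 2 camera mounts; among all covering selections none totals below 13.
Greedy by coverage-per-cost would pick K3, K8, K5, K7 for 19 — worse than the optimum 13.

13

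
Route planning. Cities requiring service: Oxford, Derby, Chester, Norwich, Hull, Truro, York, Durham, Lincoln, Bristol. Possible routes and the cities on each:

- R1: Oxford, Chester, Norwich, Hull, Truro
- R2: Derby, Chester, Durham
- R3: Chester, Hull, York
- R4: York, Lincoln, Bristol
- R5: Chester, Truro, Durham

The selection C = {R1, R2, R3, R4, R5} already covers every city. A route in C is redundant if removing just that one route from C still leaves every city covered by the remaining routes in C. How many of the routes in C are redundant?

Drop R1: Oxford, Norwich uncovered — not redundant.
Drop R2: Derby uncovered — not redundant.
Drop R3: the rest still cover every city — redundant.
Drop R4: Lincoln, Bristol uncovered — not redundant.
Drop R5: the rest still cover every city — redundant.
2 redundant: R3, R5.

2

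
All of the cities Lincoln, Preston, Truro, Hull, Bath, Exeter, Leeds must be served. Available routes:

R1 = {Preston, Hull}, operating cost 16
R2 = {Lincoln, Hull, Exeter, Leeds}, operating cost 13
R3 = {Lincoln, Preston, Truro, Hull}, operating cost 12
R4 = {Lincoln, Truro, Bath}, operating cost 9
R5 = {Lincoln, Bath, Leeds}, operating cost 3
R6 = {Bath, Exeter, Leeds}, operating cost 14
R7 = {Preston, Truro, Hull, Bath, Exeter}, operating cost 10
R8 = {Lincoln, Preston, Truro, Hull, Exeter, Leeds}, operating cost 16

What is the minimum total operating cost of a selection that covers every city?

R5, R7 cover every city at operating cost 3 + 10 = 13.
Any cover uses at least 2 routes; among all covering selections none totals below 13.

13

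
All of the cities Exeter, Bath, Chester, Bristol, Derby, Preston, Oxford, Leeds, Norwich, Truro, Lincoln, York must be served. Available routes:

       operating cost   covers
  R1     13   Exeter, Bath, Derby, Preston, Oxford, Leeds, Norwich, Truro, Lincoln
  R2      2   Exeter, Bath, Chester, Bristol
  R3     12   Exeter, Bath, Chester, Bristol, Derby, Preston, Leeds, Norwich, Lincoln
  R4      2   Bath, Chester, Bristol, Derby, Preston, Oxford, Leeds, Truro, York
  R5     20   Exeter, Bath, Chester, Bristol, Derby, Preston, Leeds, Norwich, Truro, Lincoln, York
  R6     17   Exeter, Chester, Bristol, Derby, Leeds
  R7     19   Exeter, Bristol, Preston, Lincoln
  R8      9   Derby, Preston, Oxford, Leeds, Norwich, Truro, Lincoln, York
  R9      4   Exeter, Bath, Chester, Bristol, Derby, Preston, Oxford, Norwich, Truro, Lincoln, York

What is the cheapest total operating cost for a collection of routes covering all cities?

6

R4, R9 cover every city at operating cost 2 + 4 = 6.
Any cover uses at least 2 routes; among all covering selections none totals below 6.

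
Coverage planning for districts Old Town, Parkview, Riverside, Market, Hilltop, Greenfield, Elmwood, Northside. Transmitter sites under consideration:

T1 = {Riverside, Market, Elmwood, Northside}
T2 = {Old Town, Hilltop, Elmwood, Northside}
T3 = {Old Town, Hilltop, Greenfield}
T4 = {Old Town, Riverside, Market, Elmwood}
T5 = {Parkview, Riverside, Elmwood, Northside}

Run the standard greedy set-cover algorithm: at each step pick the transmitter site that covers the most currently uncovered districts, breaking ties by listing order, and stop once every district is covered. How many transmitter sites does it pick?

3

Pick 1: T1 covers 4 new districts (Riverside, Market, Elmwood, Northside).
Pick 2: T3 covers 3 new districts (Old Town, Hilltop, Greenfield).
Pick 3: T5 covers 1 new districts (Parkview).
Greedy uses 3 transmitter sites.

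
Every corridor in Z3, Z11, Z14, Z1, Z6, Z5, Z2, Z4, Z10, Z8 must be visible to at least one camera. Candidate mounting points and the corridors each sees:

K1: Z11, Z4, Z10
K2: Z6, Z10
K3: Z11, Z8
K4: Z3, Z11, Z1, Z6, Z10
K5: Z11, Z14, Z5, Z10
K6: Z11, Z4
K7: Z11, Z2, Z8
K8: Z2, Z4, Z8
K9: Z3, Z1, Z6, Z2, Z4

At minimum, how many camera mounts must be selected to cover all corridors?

K3, K5, K9 together cover {Z3, Z11, Z14, Z1, Z6, Z5, Z2, Z4, Z10, Z8} — every corridor.
No 2 of the 9 camera mounts cover everything (all 36 pairs fall short), so 3 is minimum.

3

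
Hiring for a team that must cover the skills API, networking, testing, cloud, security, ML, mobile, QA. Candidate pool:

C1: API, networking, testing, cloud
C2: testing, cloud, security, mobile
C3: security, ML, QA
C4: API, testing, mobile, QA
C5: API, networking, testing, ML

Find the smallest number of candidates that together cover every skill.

3

C1, C2, C3 together cover {API, networking, testing, cloud, security, ML, mobile, QA} — every skill.
No 2 of the 5 candidates cover everything (all 10 pairs fall short), so 3 is minimum.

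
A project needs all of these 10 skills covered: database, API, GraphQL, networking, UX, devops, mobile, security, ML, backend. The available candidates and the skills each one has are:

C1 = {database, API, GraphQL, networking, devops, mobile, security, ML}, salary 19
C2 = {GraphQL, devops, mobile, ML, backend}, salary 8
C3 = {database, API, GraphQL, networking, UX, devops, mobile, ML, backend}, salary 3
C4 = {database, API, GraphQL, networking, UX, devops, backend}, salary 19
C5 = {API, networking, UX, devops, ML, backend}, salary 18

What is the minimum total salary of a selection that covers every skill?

22

C1, C3 cover every skill at salary 19 + 3 = 22.
Any cover uses at least 2 candidates; among all covering selections none totals below 22.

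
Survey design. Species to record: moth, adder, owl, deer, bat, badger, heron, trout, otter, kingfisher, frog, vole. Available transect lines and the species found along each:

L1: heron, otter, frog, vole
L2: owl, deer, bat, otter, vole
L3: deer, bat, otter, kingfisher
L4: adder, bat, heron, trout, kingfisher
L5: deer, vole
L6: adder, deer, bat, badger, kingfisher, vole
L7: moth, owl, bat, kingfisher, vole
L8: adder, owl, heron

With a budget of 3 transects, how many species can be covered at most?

Choosing L1, L6, L7 covers {moth, adder, owl, deer, bat, badger, heron, otter, kingfisher, frog, vole} — 11 species.
No choice of 3 transects does better; here trout is left uncovered.

11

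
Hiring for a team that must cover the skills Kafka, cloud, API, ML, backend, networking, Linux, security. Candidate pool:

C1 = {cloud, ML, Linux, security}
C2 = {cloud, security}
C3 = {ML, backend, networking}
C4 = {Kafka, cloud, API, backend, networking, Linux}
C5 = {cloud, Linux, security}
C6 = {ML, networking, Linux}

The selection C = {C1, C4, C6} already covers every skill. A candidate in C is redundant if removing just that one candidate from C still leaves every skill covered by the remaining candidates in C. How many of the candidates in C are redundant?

1

Drop C1: security uncovered — not redundant.
Drop C4: Kafka, API, backend uncovered — not redundant.
Drop C6: the rest still cover every skill — redundant.
1 redundant: C6.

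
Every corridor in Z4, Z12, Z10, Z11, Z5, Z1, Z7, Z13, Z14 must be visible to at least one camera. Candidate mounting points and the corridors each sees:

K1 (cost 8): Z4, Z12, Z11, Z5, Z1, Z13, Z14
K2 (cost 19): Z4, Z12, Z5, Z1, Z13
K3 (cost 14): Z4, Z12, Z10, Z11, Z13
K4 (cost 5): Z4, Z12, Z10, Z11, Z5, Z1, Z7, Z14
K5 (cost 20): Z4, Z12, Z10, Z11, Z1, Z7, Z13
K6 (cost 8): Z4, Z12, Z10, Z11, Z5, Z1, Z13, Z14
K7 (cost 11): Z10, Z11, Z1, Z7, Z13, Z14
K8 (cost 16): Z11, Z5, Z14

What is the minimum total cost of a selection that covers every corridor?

13

K1, K4 cover every corridor at cost 8 + 5 = 13.
Any cover uses at least 2 camera mounts; among all covering selections none totals below 13.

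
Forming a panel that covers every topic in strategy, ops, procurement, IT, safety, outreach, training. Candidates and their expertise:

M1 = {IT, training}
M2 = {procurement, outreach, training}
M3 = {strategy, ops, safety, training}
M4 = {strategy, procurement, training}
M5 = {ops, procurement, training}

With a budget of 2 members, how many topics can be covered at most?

6

Choosing M2, M3 covers {strategy, ops, procurement, safety, outreach, training} — 6 topics.
No choice of 2 members does better; here IT is left uncovered.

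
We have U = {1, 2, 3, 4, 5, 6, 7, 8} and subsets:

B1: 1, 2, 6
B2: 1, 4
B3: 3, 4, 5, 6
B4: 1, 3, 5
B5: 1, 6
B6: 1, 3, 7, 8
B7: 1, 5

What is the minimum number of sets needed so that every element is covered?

B1, B3, B6 together cover {1, 2, 3, 4, 5, 6, 7, 8} — every element.
No 2 of the 7 sets cover everything (all 21 pairs fall short), so 3 is minimum.

3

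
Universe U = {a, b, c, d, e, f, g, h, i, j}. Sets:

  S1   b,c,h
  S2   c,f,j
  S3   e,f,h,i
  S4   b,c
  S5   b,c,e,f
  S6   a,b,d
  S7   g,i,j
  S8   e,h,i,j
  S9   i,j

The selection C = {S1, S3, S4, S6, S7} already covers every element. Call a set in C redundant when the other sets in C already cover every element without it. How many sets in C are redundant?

2

Drop S1: the rest still cover every element — redundant.
Drop S3: e, f uncovered — not redundant.
Drop S4: the rest still cover every element — redundant.
Drop S6: a, d uncovered — not redundant.
Drop S7: g, j uncovered — not redundant.
2 redundant: S1, S4.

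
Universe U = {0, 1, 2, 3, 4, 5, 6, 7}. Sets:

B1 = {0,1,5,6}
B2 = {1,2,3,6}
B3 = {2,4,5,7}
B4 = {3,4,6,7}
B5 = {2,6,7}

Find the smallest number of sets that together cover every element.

3

B1, B2, B3 together cover {0, 1, 2, 3, 4, 5, 6, 7} — every element.
No 2 of the 5 sets cover everything (all 10 pairs fall short), so 3 is minimum.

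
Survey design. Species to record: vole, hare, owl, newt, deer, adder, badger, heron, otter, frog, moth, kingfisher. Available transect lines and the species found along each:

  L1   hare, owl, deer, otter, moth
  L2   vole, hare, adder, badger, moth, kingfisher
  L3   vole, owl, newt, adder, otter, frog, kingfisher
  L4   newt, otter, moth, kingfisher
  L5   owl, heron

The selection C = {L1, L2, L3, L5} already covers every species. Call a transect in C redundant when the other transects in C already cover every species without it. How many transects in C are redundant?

Drop L1: deer uncovered — not redundant.
Drop L2: badger uncovered — not redundant.
Drop L3: newt, frog uncovered — not redundant.
Drop L5: heron uncovered — not redundant.
None of the transects in C is redundant.

0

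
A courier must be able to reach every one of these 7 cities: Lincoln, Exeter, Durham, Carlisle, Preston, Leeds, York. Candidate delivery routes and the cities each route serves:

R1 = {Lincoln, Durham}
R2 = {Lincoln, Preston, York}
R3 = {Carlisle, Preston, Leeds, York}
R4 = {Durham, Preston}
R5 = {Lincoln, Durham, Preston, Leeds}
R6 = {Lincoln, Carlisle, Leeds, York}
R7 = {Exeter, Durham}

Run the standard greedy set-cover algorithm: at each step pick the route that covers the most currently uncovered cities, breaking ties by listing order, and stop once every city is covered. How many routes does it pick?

3

Pick 1: R3 covers 4 new cities (Carlisle, Preston, Leeds, York).
Pick 2: R1 covers 2 new cities (Lincoln, Durham).
Pick 3: R7 covers 1 new cities (Exeter).
Greedy uses 3 routes.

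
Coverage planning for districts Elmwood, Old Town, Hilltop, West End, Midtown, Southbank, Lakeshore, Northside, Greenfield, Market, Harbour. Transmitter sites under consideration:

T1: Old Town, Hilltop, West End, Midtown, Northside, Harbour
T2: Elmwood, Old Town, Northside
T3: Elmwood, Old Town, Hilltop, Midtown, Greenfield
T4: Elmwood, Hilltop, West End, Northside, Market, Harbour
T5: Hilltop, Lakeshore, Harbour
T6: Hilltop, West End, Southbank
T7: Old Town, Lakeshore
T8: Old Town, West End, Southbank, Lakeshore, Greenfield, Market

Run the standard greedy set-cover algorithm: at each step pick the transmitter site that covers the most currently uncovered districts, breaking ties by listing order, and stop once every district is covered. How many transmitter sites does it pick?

3

Pick 1: T1 covers 6 new districts (Old Town, Hilltop, West End, Midtown, Northside, Harbour).
Pick 2: T8 covers 4 new districts (Southbank, Lakeshore, Greenfield, Market).
Pick 3: T2 covers 1 new districts (Elmwood).
Greedy uses 3 transmitter sites.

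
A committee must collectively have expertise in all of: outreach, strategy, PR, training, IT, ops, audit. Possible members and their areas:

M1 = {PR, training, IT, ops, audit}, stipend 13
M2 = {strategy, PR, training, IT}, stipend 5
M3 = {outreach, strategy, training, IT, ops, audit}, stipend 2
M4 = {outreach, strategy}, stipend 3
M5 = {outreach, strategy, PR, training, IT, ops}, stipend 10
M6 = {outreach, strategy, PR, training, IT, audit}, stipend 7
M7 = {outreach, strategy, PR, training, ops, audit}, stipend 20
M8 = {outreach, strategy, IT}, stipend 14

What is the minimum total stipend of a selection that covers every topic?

M2, M3 cover every topic at stipend 5 + 2 = 7.
Any cover uses at least 2 members; among all covering selections none totals below 7.

7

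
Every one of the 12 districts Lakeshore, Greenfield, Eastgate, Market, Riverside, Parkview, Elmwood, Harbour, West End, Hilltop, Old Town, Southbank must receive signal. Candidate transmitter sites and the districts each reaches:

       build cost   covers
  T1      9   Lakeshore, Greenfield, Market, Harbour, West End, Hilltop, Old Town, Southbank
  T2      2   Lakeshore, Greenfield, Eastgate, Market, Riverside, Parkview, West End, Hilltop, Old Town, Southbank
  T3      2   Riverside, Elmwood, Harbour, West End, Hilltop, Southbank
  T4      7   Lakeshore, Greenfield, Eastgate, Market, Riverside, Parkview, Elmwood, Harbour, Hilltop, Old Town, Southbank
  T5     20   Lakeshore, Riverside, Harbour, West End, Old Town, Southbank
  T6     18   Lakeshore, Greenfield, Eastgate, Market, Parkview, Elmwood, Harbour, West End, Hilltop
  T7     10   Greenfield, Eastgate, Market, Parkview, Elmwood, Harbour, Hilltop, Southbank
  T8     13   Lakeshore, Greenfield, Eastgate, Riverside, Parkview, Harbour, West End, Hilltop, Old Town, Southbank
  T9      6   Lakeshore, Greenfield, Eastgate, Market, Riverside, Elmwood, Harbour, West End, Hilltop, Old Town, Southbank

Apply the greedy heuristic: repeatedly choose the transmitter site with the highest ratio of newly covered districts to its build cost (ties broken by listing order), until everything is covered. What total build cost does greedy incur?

Pick 1: T2 adds 10 new (Lakeshore, Greenfield, Eastgate, Market, Riverside, Parkview, West End, Hilltop, Old Town, Southbank) at build cost 2 (ratio 10/2).
Pick 2: T3 adds 2 new (Elmwood, Harbour) at build cost 2 (ratio 2/2).
Greedy total build cost: 2 + 2 = 4.

4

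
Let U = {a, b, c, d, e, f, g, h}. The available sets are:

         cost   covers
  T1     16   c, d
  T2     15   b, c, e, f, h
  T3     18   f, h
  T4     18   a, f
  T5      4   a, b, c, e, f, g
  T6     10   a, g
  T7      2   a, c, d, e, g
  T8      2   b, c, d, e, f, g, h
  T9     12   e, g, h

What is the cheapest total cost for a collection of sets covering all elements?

4

T7, T8 cover every element at cost 2 + 2 = 4.
Any cover uses at least 2 sets; among all covering selections none totals below 4.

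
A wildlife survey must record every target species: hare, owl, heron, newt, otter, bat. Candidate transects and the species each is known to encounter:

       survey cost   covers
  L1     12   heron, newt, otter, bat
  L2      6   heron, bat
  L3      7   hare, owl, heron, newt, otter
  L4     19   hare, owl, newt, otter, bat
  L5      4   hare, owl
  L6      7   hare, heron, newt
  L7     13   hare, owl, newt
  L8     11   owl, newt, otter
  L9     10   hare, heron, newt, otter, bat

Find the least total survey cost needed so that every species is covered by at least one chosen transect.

L2, L3 cover every species at survey cost 6 + 7 = 13.
Any cover uses at least 2 transects; among all covering selections none totals below 13.

13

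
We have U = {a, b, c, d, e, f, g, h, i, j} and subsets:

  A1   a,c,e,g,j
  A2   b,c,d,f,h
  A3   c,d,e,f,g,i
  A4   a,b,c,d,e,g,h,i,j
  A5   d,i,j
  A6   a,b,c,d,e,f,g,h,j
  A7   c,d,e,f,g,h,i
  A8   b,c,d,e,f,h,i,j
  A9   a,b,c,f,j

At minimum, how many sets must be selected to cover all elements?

A1, A8 together cover {a, b, c, d, e, f, g, h, i, j} — every element.
No single set contains all 10 elements, so 2 is optimal.

2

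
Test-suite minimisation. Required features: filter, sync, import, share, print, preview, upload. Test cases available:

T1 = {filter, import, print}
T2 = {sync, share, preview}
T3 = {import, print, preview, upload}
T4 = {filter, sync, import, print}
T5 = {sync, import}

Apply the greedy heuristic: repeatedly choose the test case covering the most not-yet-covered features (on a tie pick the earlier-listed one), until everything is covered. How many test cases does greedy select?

Pick 1: T3 covers 4 new features (import, print, preview, upload).
Pick 2: T2 covers 2 new features (sync, share).
Pick 3: T1 covers 1 new features (filter).
Greedy uses 3 test cases.

3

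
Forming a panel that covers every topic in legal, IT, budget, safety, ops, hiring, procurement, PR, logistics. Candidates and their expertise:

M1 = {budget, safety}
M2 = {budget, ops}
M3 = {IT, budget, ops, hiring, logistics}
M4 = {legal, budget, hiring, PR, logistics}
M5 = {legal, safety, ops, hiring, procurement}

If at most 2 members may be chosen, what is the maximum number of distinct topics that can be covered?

8

Choosing M3, M5 covers {legal, IT, budget, safety, ops, hiring, procurement, logistics} — 8 topics.
No choice of 2 members does better; here PR is left uncovered.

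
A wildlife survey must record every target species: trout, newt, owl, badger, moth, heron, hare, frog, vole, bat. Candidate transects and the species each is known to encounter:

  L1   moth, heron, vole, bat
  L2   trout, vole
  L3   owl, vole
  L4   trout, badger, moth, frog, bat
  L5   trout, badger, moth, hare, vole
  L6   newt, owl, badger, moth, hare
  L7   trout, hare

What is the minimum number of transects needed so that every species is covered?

3

L1, L4, L6 together cover {trout, newt, owl, badger, moth, heron, hare, frog, vole, bat} — every species.
No 2 of the 7 transects cover everything (all 21 pairs fall short), so 3 is minimum.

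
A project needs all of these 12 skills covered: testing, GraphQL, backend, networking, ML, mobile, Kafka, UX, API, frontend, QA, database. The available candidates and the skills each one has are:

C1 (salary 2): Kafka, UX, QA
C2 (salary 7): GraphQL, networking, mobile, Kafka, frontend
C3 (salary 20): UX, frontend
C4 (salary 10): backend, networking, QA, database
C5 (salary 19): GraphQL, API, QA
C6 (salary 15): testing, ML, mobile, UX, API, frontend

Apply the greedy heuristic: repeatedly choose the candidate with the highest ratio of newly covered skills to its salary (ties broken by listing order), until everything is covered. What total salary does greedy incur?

Pick 1: C1 adds 3 new (Kafka, UX, QA) at salary 2 (ratio 3/2).
Pick 2: C2 adds 4 new (GraphQL, networking, mobile, frontend) at salary 7 (ratio 4/7).
Pick 3: C4 adds 2 new (backend, database) at salary 10 (ratio 2/10).
Pick 4: C6 adds 3 new (testing, ML, API) at salary 15 (ratio 3/15).
Greedy total salary: 2 + 7 + 10 + 15 = 34. (The true optimum is 32, so greedy overshoots here.)

34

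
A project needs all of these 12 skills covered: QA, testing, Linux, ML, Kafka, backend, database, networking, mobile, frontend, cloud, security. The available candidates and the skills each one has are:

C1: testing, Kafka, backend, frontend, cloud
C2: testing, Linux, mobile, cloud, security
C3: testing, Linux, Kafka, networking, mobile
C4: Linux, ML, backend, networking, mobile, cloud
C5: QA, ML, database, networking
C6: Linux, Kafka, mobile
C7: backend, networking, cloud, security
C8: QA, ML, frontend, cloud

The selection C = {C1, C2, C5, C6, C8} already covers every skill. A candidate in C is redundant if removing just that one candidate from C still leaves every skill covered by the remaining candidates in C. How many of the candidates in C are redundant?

2

Drop C1: backend uncovered — not redundant.
Drop C2: security uncovered — not redundant.
Drop C5: database, networking uncovered — not redundant.
Drop C6: the rest still cover every skill — redundant.
Drop C8: the rest still cover every skill — redundant.
2 redundant: C6, C8.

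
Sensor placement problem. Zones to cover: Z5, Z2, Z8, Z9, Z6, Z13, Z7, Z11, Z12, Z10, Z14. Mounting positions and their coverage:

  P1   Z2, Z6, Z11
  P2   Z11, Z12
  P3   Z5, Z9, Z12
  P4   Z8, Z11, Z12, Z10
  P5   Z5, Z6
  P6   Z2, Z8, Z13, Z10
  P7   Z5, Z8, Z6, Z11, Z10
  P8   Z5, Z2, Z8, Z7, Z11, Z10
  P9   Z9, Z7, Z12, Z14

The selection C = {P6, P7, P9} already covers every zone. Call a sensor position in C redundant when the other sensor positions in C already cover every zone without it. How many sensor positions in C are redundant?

Drop P6: Z2, Z13 uncovered — not redundant.
Drop P7: Z5, Z6, Z11 uncovered — not redundant.
Drop P9: Z9, Z7, Z12, Z14 uncovered — not redundant.
None of the sensor positions in C is redundant.

0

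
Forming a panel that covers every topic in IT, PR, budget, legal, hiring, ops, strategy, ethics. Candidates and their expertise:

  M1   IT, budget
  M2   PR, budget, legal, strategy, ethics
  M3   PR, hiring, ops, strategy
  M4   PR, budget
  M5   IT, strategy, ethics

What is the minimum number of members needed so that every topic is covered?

M1, M2, M3 together cover {IT, PR, budget, legal, hiring, ops, strategy, ethics} — every topic.
No 2 of the 5 members cover everything (all 10 pairs fall short), so 3 is minimum.

3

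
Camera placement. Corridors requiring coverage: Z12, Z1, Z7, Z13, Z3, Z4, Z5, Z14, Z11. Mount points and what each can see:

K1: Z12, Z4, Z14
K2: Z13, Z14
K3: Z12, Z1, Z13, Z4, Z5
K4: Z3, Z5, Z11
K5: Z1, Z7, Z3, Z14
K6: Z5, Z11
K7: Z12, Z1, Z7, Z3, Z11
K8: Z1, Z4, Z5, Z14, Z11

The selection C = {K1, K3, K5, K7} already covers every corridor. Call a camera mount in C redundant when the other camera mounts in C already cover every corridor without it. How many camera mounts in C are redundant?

2

Drop K1: the rest still cover every corridor — redundant.
Drop K3: Z13, Z5 uncovered — not redundant.
Drop K5: the rest still cover every corridor — redundant.
Drop K7: Z11 uncovered — not redundant.
2 redundant: K1, K5.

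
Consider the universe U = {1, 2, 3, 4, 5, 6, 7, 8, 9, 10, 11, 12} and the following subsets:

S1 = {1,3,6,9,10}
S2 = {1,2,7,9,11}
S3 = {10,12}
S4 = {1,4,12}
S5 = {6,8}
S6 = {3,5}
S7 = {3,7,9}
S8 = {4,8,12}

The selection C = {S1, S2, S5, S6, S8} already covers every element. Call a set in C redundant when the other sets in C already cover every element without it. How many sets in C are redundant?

1

Drop S1: 10 uncovered — not redundant.
Drop S2: 2, 7, 11 uncovered — not redundant.
Drop S5: the rest still cover every element — redundant.
Drop S6: 5 uncovered — not redundant.
Drop S8: 4, 12 uncovered — not redundant.
1 redundant: S5.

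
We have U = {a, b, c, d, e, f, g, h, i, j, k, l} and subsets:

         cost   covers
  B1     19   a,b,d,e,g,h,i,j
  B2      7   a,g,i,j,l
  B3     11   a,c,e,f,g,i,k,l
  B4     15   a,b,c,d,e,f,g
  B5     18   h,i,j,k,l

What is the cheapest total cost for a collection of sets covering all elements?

30

B1, B3 cover every element at cost 19 + 11 = 30.
Any cover uses at least 2 sets; among all covering selections none totals below 30.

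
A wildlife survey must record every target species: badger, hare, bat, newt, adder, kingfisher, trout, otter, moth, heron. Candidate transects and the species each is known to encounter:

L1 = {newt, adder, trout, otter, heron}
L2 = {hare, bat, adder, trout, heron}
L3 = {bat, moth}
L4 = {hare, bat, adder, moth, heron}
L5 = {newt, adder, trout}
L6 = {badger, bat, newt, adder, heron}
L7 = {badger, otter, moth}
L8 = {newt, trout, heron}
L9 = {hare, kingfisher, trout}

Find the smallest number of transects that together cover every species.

3

L6, L7, L9 together cover {badger, hare, bat, newt, adder, kingfisher, trout, otter, moth, heron} — every species.
No 2 of the 9 transects cover everything (all 36 pairs fall short), so 3 is minimum.
Greedy (largest uncovered first) would take L1, L4, L6, L9 — 4 transects — but 3 suffice.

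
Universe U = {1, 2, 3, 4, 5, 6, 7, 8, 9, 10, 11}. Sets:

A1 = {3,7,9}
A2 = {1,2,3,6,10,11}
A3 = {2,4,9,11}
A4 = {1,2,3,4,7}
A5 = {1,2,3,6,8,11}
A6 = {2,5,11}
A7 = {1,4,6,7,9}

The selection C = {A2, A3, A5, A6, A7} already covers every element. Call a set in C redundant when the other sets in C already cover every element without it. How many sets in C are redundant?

1

Drop A2: 10 uncovered — not redundant.
Drop A3: the rest still cover every element — redundant.
Drop A5: 8 uncovered — not redundant.
Drop A6: 5 uncovered — not redundant.
Drop A7: 7 uncovered — not redundant.
1 redundant: A3.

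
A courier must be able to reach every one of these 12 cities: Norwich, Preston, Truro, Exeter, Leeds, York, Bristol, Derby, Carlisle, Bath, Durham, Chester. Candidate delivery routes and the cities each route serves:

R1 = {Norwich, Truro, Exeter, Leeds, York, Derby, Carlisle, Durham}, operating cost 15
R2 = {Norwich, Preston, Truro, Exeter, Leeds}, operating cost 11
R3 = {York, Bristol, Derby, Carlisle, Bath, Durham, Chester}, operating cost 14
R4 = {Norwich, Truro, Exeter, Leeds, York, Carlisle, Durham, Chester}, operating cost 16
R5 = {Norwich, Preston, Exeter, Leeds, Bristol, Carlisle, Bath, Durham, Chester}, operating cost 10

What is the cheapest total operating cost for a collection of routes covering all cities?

R1, R5 cover every city at operating cost 15 + 10 = 25.
Any cover uses at least 2 routes; among all covering selections none totals below 25.

25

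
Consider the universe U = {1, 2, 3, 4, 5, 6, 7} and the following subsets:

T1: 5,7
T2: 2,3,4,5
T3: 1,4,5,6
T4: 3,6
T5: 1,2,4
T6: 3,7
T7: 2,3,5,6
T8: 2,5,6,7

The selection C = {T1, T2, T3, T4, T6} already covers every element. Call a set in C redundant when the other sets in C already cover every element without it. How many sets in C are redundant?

3

Drop T1: the rest still cover every element — redundant.
Drop T2: 2 uncovered — not redundant.
Drop T3: 1 uncovered — not redundant.
Drop T4: the rest still cover every element — redundant.
Drop T6: the rest still cover every element — redundant.
3 redundant: T1, T4, T6.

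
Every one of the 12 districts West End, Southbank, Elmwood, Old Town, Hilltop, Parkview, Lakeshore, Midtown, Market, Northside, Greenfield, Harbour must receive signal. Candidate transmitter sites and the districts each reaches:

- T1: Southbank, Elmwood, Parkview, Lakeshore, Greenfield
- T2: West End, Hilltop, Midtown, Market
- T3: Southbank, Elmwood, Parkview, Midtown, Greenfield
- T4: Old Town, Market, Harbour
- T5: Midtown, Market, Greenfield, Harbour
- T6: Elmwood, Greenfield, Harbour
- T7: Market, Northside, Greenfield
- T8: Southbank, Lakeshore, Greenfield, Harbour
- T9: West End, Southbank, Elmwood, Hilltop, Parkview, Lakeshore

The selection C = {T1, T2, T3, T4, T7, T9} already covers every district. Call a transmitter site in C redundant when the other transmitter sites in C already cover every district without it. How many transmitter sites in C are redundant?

4

Drop T1: the rest still cover every district — redundant.
Drop T2: the rest still cover every district — redundant.
Drop T3: the rest still cover every district — redundant.
Drop T4: Old Town, Harbour uncovered — not redundant.
Drop T7: Northside uncovered — not redundant.
Drop T9: the rest still cover every district — redundant.
4 redundant: T1, T2, T3, T9.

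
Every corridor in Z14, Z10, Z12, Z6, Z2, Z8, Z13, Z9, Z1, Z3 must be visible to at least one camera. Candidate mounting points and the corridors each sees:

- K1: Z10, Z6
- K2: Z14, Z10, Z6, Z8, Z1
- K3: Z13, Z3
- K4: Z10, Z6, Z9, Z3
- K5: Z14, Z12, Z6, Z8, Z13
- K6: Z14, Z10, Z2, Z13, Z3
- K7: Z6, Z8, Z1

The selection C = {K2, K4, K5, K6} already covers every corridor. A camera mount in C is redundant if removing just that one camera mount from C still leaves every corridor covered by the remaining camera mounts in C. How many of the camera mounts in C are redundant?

Drop K2: Z1 uncovered — not redundant.
Drop K4: Z9 uncovered — not redundant.
Drop K5: Z12 uncovered — not redundant.
Drop K6: Z2 uncovered — not redundant.
None of the camera mounts in C is redundant.

0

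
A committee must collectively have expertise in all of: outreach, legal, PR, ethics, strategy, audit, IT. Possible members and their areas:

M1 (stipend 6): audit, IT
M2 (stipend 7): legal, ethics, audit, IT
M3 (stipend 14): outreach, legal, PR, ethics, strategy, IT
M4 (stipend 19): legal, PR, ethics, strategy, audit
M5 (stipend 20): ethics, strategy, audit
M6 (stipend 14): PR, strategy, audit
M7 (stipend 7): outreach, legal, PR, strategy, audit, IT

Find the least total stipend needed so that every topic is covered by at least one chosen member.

14

M2, M7 cover every topic at stipend 7 + 7 = 14.
Any cover uses at least 2 members; among all covering selections none totals below 14.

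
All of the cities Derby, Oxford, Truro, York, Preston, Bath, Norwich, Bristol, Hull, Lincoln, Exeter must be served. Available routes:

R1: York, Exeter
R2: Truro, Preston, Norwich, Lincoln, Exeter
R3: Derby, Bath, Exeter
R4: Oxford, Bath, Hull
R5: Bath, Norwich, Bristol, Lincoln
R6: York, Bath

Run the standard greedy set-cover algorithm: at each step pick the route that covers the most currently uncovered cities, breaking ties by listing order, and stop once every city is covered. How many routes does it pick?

Pick 1: R2 covers 5 new cities (Truro, Preston, Norwich, Lincoln, Exeter).
Pick 2: R4 covers 3 new cities (Oxford, Bath, Hull).
Pick 3: R1 covers 1 new cities (York).
Pick 4: R3 covers 1 new cities (Derby).
Pick 5: R5 covers 1 new cities (Bristol).
Greedy uses 5 routes.

5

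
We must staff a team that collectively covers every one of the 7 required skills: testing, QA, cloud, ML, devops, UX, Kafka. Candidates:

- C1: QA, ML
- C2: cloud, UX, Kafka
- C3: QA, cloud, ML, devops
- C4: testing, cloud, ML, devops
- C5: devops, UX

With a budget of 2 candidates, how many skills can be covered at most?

6

Choosing C2, C3 covers {QA, cloud, ML, devops, UX, Kafka} — 6 skills.
No choice of 2 candidates does better; here testing is left uncovered.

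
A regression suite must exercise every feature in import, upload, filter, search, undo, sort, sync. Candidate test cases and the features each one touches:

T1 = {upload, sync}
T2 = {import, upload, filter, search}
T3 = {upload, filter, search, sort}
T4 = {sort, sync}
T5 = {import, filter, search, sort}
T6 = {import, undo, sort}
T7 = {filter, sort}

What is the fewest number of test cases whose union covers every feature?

3

T1, T2, T6 together cover {import, upload, filter, search, undo, sort, sync} — every feature.
No 2 of the 7 test cases cover everything (all 21 pairs fall short), so 3 is minimum.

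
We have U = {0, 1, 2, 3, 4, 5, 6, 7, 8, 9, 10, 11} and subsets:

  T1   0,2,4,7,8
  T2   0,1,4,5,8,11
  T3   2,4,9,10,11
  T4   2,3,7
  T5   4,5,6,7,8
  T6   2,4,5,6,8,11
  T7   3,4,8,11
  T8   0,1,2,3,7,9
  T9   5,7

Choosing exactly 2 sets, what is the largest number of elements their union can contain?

11

Choosing T6, T8 covers {0, 1, 2, 3, 4, 5, 6, 7, 8, 9, 11} — 11 elements.
No choice of 2 sets does better; here 10 is left uncovered.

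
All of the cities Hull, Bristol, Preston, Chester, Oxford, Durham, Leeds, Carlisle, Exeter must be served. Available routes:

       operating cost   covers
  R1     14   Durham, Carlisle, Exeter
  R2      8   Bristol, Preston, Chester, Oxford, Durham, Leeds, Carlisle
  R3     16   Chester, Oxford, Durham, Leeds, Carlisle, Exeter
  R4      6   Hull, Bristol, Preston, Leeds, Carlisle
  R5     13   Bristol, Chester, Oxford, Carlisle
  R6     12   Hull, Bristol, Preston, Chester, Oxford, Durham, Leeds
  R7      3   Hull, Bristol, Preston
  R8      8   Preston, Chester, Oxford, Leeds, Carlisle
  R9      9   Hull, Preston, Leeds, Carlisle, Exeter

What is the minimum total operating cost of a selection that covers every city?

17

R2, R9 cover every city at operating cost 8 + 9 = 17.
Any cover uses at least 2 routes; among all covering selections none totals below 17.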